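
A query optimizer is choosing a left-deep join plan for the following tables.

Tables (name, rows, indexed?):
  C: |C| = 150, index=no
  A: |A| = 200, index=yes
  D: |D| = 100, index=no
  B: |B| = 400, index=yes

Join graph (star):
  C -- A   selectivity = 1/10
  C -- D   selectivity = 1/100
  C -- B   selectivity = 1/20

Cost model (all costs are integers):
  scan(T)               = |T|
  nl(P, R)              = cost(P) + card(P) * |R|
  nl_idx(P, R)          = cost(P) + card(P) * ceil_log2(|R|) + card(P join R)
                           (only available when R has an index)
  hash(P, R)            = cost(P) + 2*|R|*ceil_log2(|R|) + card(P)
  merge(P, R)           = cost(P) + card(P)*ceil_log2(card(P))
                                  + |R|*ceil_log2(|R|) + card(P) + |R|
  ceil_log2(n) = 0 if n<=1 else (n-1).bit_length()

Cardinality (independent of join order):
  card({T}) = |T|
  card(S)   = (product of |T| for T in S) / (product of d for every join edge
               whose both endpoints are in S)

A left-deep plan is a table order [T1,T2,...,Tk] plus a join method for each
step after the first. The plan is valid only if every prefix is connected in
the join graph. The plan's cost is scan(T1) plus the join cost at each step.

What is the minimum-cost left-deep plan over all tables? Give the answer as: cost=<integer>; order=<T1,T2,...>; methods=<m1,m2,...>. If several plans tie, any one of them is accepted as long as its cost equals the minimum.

cost=12250; order=C,D,B,A; methods=hash,nl_idx,hash

Selinger DP (subsets sized 1..n):
  {C}: scan cost=150, card=150
  {A}: scan cost=200, card=200
  {D}: scan cost=100, card=100
  {B}: scan cost=400, card=400
  {AC}: card=3000; try (C,hash)→2800, (A,merge)→3300, (C,merge)→3350, (A,hash)→3500, (A,nl_idx)→4350, (A,nl)→30150 …(+1); best=2800 via (C,hash)
  {CD}: card=150; try (D,hash)→1700, (C,merge)→2250, (D,merge)→2300, (C,hash)→2600, (C,nl)→15100, (D,nl)→15150; best=1700 via (D,hash)
  {BC}: card=3000; try (C,hash)→3200, (B,nl_idx)→4500, (B,merge)→5500, (C,merge)→5750, (B,hash)→7500, (B,nl)→60150 …(+1); best=3200 via (C,hash)
  {ACD}: card=3000; try (A,merge)→4850, (A,hash)→5050, (A,nl_idx)→5900, (D,hash)→7200, (A,nl)→31700, (D,merge)→42600 …(+1); best=4850 via (A,merge)
  {ABC}: card=60000; try (A,hash)→9400, (B,hash)→13000, (A,merge)→44000, (B,merge)→45800, (A,nl_idx)→87200, (B,nl_idx)→89800 …(+2); best=9400 via (A,hash)
  {BCD}: card=3000; try (B,nl_idx)→6050, (B,merge)→7050, (D,hash)→7600, (B,hash)→9050, (D,merge)→43000, (B,nl)→61700 …(+1); best=6050 via (B,nl_idx)
  {ABCD}: card=60000; try (A,hash)→12250, (B,hash)→15050, (A,merge)→46850, (B,merge)→47850, (D,hash)→70800, (A,nl_idx)→90050 …(+5); best=12250 via (A,hash)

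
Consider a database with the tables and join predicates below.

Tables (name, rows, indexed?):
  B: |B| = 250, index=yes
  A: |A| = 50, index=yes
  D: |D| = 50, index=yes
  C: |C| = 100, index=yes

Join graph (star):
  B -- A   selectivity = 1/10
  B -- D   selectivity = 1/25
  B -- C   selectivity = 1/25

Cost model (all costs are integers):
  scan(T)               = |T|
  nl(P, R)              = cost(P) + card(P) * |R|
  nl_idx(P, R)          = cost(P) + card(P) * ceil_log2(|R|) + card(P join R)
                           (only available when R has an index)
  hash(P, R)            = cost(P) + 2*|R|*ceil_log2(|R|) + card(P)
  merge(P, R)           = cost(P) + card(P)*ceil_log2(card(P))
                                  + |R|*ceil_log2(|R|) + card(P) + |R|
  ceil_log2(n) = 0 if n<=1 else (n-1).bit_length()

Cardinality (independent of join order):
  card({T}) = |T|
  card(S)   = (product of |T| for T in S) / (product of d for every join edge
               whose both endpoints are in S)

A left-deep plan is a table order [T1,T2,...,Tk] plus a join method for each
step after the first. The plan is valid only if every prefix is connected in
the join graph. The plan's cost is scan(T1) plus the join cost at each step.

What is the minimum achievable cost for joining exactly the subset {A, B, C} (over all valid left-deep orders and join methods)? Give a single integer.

Selinger DP over subsets of {A,B,C}:
  {B}: scan cost=250, card=250
  {A}: scan cost=50, card=50
  {C}: scan cost=100, card=100
  {AB}: card=1250; try (A,hash)→1100, (B,nl_idx)→1700, (B,merge)→2650, (A,merge)→2850, (A,nl_idx)→3000, (B,hash)→4100 …(+2); best=1100 via (A,hash)
  {BC}: card=1000; try (C,hash)→1900, (B,nl_idx)→1900, (C,nl_idx)→3000, (B,merge)→3150, (C,merge)→3300, (B,hash)→4200 …(+2); best=1900 via (C,hash)
  {ABC}: card=5000; try (A,hash)→3500, (C,hash)→3750, (A,nl_idx)→12900, (A,merge)→13250, (C,nl_idx)→14850, (C,merge)→16900 …(+2); best=3500 via (A,hash)

3500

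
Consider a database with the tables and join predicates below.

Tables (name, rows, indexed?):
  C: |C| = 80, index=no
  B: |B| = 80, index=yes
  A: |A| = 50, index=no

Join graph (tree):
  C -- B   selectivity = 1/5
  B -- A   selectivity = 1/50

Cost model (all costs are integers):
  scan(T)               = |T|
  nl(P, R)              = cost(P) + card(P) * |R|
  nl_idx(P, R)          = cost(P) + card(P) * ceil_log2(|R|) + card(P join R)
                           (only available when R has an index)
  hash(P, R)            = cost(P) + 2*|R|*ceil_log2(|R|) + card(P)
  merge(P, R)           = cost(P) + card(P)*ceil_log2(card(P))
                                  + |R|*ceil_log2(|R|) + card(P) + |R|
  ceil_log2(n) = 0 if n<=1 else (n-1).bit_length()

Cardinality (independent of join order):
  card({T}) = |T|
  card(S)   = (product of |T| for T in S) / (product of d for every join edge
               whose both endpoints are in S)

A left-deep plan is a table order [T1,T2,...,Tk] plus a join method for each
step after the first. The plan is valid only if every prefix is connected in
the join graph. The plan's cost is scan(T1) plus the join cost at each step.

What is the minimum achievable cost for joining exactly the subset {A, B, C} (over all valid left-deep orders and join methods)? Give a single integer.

1680

Selinger DP over subsets of {A,B,C}:
  {C}: scan cost=80, card=80
  {B}: scan cost=80, card=80
  {A}: scan cost=50, card=50
  {BC}: card=1280; try (C,hash)→1280, (B,hash)→1280, (C,merge)→1360, (B,merge)→1360, (B,nl_idx)→1920, (C,nl)→6480 …(+1); best=1280 via (C,hash)
  {AB}: card=80; try (B,nl_idx)→480, (A,hash)→760, (B,merge)→1040, (A,merge)→1070, (B,hash)→1220, (B,nl)→4050 …(+1); best=480 via (B,nl_idx)
  {ABC}: card=1280; try (C,hash)→1680, (C,merge)→1760, (A,hash)→3160, (C,nl)→6880, (A,merge)→16990, (A,nl)→65280; best=1680 via (C,hash)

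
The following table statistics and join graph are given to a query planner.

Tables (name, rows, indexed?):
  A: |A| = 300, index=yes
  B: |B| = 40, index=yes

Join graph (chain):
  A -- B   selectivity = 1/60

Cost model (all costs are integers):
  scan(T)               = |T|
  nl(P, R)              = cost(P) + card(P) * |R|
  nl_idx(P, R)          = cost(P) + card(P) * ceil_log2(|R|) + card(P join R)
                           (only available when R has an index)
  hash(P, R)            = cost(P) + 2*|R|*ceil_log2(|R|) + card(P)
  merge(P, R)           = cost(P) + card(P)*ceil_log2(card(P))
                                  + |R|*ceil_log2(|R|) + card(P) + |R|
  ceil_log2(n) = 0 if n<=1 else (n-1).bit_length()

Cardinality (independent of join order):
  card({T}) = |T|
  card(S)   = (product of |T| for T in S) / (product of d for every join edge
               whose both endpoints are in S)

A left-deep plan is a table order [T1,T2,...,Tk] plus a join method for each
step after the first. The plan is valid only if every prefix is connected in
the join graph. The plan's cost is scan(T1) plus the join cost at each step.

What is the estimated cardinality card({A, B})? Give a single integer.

200

Tables in S: A(300), B(40)
Edges inside S: A-B(d=60)
numerator = 300 * 40 = 12000
denominator = 60 = 60
card(S) = 12000 / 60 = 200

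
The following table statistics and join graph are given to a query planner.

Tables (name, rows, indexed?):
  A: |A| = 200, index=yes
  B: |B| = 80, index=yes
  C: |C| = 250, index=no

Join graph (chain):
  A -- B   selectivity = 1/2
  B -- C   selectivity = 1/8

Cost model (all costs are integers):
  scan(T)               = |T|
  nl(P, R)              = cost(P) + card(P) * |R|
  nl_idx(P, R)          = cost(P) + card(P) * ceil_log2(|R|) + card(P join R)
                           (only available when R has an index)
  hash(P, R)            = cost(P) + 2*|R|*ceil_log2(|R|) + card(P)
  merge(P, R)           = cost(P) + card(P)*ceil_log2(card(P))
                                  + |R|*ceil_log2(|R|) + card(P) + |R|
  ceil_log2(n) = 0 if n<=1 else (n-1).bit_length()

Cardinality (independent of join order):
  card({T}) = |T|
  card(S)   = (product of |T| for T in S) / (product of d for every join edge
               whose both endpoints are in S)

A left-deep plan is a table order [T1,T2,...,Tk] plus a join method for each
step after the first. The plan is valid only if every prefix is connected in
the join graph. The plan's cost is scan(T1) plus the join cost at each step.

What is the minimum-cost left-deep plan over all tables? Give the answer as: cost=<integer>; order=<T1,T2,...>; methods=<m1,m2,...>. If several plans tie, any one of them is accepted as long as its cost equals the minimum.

Selinger DP (subsets sized 1..n):
  {A}: scan cost=200, card=200
  {B}: scan cost=80, card=80
  {C}: scan cost=250, card=250
  {AB}: card=8000; try (B,hash)→1520, (A,merge)→2520, (B,merge)→2640, (A,hash)→3360, (A,nl_idx)→8720, (B,nl_idx)→9600 …(+2); best=1520 via (B,hash)
  {BC}: card=2500; try (B,hash)→1620, (C,merge)→2970, (B,merge)→3140, (C,hash)→4160, (B,nl_idx)→4500, (C,nl)→20080 …(+1); best=1620 via (B,hash)
  {ABC}: card=250000; try (A,hash)→7320, (C,hash)→13520, (A,merge)→35920, (C,merge)→115770, (A,nl_idx)→271620, (A,nl)→501620 …(+1); best=7320 via (A,hash)

cost=7320; order=C,B,A; methods=hash,hash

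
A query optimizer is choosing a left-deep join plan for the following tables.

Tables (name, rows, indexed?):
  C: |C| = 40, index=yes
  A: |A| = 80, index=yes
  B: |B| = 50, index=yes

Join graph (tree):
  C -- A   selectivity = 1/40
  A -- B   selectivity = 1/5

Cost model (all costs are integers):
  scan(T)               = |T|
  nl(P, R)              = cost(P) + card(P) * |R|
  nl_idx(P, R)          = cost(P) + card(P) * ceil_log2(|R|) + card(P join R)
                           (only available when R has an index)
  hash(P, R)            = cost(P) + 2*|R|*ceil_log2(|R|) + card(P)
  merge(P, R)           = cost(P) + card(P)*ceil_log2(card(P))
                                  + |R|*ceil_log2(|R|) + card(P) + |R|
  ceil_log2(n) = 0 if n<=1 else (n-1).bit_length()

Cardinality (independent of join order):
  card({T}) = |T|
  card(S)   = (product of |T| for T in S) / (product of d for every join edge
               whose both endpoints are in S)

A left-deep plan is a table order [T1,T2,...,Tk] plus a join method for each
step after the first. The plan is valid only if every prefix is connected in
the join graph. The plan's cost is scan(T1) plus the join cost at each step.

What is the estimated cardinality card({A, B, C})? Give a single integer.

Tables in S: A(80), B(50), C(40)
Edges inside S: C-A(d=40), A-B(d=5)
numerator = 80 * 50 * 40 = 160000
denominator = 40 * 5 = 200
card(S) = 160000 / 200 = 800

800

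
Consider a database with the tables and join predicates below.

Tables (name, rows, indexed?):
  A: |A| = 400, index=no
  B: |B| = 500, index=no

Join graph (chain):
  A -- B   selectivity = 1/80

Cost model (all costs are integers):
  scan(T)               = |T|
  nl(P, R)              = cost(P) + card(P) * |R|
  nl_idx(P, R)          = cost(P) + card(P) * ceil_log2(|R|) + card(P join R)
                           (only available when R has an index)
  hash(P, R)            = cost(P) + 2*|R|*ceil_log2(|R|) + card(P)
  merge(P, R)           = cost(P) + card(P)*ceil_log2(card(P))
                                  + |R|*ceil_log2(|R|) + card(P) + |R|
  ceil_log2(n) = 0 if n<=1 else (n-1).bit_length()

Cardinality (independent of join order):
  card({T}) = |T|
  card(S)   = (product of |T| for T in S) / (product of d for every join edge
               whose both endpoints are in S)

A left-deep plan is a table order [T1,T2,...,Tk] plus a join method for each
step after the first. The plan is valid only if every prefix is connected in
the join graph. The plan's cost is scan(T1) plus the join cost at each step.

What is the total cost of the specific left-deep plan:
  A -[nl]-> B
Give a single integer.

200400

step 1: scan A: cost=400, card=400
step 2: join B via nl
    card(P join B) = 400*500/(80) = 2500
    cost = 400 + 400*500 = 200400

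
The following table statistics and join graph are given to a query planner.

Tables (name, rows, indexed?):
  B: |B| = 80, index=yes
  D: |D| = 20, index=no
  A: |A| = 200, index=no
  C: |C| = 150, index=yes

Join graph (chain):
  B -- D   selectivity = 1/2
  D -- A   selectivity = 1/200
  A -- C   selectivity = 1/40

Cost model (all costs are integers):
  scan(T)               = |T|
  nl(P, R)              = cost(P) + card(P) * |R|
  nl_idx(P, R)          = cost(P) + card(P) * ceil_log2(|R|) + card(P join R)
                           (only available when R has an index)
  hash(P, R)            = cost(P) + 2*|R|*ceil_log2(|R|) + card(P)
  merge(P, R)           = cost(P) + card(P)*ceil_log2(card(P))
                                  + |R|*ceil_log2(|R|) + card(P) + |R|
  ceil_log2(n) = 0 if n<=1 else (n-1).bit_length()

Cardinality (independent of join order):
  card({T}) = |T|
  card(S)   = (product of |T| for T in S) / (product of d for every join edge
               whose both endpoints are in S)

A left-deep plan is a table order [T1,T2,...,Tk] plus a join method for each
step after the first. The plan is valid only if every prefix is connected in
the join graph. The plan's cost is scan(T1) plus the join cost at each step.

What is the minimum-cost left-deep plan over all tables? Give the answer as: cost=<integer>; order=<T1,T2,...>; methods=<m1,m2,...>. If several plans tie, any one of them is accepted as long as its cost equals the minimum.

Selinger DP (subsets sized 1..n):
  {B}: scan cost=80, card=80
  {D}: scan cost=20, card=20
  {A}: scan cost=200, card=200
  {C}: scan cost=150, card=150
  {BD}: card=800; try (D,hash)→360, (B,merge)→780, (D,merge)→840, (B,nl_idx)→960, (B,hash)→1160, (B,nl)→1620 …(+1); best=360 via (D,hash)
  {AD}: card=20; try (D,hash)→600, (A,merge)→1940, (D,merge)→2120, (A,hash)→3240, (A,nl)→4020, (D,nl)→4200; best=600 via (D,hash)
  {AC}: card=750; try (C,nl_idx)→2550, (C,hash)→2800, (A,merge)→3300, (C,merge)→3350, (A,hash)→3500, (A,nl)→30150 …(+1); best=2550 via (C,nl_idx)
  {ABD}: card=800; try (B,merge)→1360, (B,nl_idx)→1540, (B,hash)→1740, (B,nl)→2200, (A,hash)→4360, (A,merge)→10960 …(+1); best=1360 via (B,merge)
  {ACD}: card=75; try (C,nl_idx)→835, (C,merge)→2070, (C,hash)→3020, (D,hash)→3500, (C,nl)→3600, (D,merge)→10920 …(+1); best=835 via (C,nl_idx)
  {ABCD}: card=3000; try (B,hash)→2030, (B,merge)→2075, (B,nl_idx)→4360, (C,hash)→4560, (B,nl)→6835, (C,nl_idx)→10760 …(+2); best=2030 via (B,hash)

cost=2030; order=A,D,C,B; methods=hash,nl_idx,hash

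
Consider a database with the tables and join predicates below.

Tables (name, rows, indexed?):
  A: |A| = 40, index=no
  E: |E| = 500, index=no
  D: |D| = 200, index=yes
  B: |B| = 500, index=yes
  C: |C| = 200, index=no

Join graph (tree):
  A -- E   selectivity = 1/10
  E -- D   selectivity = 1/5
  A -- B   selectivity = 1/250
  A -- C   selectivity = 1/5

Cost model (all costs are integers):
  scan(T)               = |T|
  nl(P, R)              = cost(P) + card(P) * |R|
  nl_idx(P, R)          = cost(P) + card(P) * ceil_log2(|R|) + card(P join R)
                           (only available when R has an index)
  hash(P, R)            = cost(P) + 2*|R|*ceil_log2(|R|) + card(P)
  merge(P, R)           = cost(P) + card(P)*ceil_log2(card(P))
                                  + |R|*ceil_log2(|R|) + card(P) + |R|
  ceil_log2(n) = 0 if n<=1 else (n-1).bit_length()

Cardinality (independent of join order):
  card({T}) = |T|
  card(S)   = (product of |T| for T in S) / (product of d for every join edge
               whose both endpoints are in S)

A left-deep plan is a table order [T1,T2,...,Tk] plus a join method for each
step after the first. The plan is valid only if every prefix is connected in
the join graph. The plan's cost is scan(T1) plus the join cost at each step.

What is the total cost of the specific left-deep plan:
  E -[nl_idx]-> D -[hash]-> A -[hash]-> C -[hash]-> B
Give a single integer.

step 1: scan E: cost=500, card=500
step 2: join D via nl_idx
    card(P join D) = 500*200/(5) = 20000
    cost = 500 + 500*8 + 20000 = 24500
step 3: join A via hash
    card(P join A) = 20000*40/(10) = 80000
    cost = 24500 + 2*40*6 + 20000 = 44980
step 4: join C via hash
    card(P join C) = 80000*200/(5) = 3200000
    cost = 44980 + 2*200*8 + 80000 = 128180
step 5: join B via hash
    card(P join B) = 3200000*500/(250) = 6400000
    cost = 128180 + 2*500*9 + 3200000 = 3337180

3337180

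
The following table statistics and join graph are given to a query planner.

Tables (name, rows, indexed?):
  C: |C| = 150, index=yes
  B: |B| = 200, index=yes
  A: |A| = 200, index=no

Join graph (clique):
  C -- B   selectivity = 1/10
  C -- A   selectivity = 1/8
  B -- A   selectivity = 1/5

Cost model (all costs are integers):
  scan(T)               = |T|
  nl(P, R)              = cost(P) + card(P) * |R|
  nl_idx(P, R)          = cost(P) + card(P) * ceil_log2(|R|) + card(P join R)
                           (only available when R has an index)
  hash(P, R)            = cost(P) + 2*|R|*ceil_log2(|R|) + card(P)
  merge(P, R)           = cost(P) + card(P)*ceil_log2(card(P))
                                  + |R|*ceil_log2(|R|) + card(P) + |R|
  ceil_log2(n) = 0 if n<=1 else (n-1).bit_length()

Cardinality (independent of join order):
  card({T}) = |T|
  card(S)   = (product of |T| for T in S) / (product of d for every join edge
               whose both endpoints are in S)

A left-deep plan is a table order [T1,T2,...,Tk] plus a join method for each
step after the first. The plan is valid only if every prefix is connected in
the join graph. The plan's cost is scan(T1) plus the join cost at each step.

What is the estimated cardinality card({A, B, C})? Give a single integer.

15000

Tables in S: A(200), B(200), C(150)
Edges inside S: C-B(d=10), C-A(d=8), B-A(d=5)
numerator = 200 * 200 * 150 = 6000000
denominator = 10 * 8 * 5 = 400
card(S) = 6000000 / 400 = 15000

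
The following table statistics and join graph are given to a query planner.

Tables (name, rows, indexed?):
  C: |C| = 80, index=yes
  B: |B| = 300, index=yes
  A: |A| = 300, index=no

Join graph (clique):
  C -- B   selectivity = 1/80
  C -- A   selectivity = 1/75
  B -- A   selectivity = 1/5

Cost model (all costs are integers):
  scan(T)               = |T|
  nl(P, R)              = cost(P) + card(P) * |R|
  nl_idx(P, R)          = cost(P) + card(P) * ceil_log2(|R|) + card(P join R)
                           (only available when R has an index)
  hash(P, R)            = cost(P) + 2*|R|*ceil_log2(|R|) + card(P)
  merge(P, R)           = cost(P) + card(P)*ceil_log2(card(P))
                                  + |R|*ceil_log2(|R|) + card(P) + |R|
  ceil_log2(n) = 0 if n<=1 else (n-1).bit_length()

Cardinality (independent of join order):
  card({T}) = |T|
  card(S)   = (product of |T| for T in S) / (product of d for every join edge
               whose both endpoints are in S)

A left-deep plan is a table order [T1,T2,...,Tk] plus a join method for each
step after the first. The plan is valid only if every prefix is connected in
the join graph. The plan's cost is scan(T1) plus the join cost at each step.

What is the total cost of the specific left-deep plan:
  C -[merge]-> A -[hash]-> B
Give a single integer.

step 1: scan C: cost=80, card=80
step 2: join A via merge
    card(P join A) = 80*300/(75) = 320
    cost = 80 + 80*7 + 300*9 + 80 + 300 = 3720
step 3: join B via hash
    card(P join B) = 320*300/(80*5) = 240
    cost = 3720 + 2*300*9 + 320 = 9440

9440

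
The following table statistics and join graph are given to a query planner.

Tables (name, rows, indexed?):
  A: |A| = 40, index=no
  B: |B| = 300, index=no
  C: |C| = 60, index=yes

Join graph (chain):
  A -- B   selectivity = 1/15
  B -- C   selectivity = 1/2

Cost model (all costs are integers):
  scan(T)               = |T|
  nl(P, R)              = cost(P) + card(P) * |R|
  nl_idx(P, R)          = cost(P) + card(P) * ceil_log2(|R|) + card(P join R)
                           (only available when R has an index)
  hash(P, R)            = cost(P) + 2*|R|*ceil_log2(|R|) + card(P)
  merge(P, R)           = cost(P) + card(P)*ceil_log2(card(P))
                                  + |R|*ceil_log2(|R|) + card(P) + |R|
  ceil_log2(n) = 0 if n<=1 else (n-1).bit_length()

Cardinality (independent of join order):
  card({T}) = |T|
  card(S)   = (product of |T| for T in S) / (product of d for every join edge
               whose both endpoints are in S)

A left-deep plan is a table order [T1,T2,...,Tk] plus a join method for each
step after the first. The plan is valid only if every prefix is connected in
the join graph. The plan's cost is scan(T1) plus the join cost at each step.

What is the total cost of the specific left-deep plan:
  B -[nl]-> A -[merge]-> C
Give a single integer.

step 1: scan B: cost=300, card=300
step 2: join A via nl
    card(P join A) = 300*40/(15) = 800
    cost = 300 + 300*40 = 12300
step 3: join C via merge
    card(P join C) = 800*60/(2) = 24000
    cost = 12300 + 800*10 + 60*6 + 800 + 60 = 21520

21520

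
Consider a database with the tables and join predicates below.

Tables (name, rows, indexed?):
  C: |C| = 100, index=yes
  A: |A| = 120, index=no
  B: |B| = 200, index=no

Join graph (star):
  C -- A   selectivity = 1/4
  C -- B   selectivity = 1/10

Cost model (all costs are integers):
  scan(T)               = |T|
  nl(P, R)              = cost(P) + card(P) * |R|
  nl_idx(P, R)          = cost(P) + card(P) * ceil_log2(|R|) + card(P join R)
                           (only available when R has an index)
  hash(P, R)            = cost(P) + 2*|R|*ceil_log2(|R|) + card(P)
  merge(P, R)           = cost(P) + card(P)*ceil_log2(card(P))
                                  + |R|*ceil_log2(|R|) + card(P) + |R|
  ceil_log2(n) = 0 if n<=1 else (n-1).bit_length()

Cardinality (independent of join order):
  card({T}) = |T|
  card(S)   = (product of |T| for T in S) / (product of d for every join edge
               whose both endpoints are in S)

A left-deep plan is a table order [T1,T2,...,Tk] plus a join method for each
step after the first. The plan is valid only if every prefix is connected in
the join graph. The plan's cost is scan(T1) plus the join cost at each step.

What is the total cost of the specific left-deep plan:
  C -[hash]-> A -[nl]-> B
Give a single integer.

step 1: scan C: cost=100, card=100
step 2: join A via hash
    card(P join A) = 100*120/(4) = 3000
    cost = 100 + 2*120*7 + 100 = 1880
step 3: join B via nl
    card(P join B) = 3000*200/(10) = 60000
    cost = 1880 + 3000*200 = 601880

601880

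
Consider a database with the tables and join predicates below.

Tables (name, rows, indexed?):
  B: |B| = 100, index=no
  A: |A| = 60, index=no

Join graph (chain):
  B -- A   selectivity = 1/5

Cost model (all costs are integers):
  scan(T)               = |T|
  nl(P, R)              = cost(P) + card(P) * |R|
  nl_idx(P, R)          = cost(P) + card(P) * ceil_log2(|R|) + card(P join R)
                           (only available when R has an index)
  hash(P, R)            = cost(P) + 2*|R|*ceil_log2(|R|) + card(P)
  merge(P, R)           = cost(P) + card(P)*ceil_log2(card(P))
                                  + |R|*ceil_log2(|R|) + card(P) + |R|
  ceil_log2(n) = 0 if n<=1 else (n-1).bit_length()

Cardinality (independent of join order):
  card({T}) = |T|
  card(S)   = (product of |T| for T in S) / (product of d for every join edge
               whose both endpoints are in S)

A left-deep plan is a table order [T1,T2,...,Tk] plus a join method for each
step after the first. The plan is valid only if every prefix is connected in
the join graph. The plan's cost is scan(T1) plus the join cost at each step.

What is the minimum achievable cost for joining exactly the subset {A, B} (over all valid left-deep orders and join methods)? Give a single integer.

Selinger DP over subsets of {A,B}:
  {B}: scan cost=100, card=100
  {A}: scan cost=60, card=60
  {AB}: card=1200; try (A,hash)→920, (B,merge)→1280, (A,merge)→1320, (B,hash)→1520, (B,nl)→6060, (A,nl)→6100; best=920 via (A,hash)

920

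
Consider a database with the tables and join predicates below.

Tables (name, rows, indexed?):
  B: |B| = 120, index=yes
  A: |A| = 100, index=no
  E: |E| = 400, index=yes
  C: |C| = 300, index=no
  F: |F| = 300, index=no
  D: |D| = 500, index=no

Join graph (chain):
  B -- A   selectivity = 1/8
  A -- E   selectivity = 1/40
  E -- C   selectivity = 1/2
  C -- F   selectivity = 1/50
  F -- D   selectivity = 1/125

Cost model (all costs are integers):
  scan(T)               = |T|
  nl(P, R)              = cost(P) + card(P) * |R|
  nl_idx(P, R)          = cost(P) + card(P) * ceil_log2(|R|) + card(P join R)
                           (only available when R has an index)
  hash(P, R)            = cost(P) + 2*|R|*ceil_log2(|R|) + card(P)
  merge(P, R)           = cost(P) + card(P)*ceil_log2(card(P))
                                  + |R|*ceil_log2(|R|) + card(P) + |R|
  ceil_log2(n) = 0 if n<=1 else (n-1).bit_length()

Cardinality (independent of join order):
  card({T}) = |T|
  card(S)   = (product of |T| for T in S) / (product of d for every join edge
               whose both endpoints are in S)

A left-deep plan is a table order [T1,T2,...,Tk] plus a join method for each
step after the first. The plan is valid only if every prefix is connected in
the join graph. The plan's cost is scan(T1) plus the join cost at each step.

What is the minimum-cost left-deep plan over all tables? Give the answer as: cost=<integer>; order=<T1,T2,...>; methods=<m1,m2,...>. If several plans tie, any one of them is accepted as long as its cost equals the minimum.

cost=4674480; order=A,E,C,F,D,B; methods=nl_idx,hash,hash,hash,hash

Selinger DP (subsets sized 1..n):
  {B}: scan cost=120, card=120
  {A}: scan cost=100, card=100
  {E}: scan cost=400, card=400
  {C}: scan cost=300, card=300
  {F}: scan cost=300, card=300
  {D}: scan cost=500, card=500
  {AB}: card=1500; try (A,hash)→1640, (B,merge)→1860, (B,hash)→1880, (A,merge)→1880, (B,nl_idx)→2300, (B,nl)→12100 …(+1); best=1640 via (A,hash)
  {AE}: card=1000; try (E,nl_idx)→2000, (A,hash)→2200, (E,merge)→4900, (A,merge)→5200, (E,hash)→7400, (E,nl)→40100 …(+1); best=2000 via (E,nl_idx)
  {CE}: card=60000; try (C,hash)→6200, (E,merge)→7300, (C,merge)→7400, (E,hash)→7800, (E,nl_idx)→63000, (E,nl)→120300 …(+1); best=6200 via (C,hash)
  {CF}: card=1800; try (F,hash)→6000, (C,hash)→6000, (F,merge)→6300, (C,merge)→6300, (F,nl)→90300, (C,nl)→90300; best=6000 via (F,hash)
  {DF}: card=1200; try (F,hash)→6400, (D,merge)→8300, (F,merge)→8500, (D,hash)→9600, (D,nl)→150300, (F,nl)→150500; best=6400 via (F,hash)
  {ABE}: card=15000; try (B,hash)→4680, (E,hash)→10340, (B,merge)→13960, (E,merge)→23640, (B,nl_idx)→24000, (E,nl_idx)→30140 …(+2); best=4680 via (B,hash)
  {ACE}: card=150000; try (C,hash)→8400, (C,merge)→16000, (A,hash)→67600, (C,nl)→302000, (A,merge)→1027000, (A,nl)→6006200; best=8400 via (C,hash)
  {CEF}: card=360000; try (E,hash)→15000, (E,merge)→31600, (F,hash)→71600, (E,nl_idx)→382200, (E,nl)→726000, (F,merge)→1029200 …(+1); best=15000 via (E,hash)
  {CDF}: card=7200; try (C,hash)→13000, (D,hash)→16800, (C,merge)→23800, (D,merge)→32600, (C,nl)→366400, (D,nl)→906000; best=13000 via (C,hash)
  {ABCE}: card=2250000; try (C,hash)→25080, (B,hash)→160080, (C,merge)→232680, (B,merge)→2859360, (B,nl_idx)→3308400, (C,nl)→4504680 …(+1); best=25080 via (C,hash)
  {ACEF}: card=900000; try (F,hash)→163800, (A,hash)→376400, (F,merge)→2861400, (A,merge)→7215800, (A,nl)→36015000, (F,nl)→45008400; best=163800 via (F,hash)
  {CDEF}: card=1440000; try (E,hash)→27400, (E,merge)→117800, (D,hash)→384000, (E,nl_idx)→1517800, (E,nl)→2893000, (D,merge)→7220000 …(+1); best=27400 via (E,hash)
  {ABCEF}: card=13500000; try (B,hash)→1065480, (F,hash)→2280480, (B,merge)→19064760, (B,nl_idx)→19963800, (F,merge)→51778080, (B,nl)→108163800 …(+1); best=1065480 via (B,hash)
  {ACDEF}: card=3600000; try (D,hash)→1072800, (A,hash)→1468800, (D,merge)→19068800, (A,merge)→31708200, (A,nl)→144027400, (D,nl)→450163800; best=1072800 via (D,hash)
  {ABCDEF}: card=54000000; try (B,hash)→4674480, (D,hash)→14574480, (B,nl_idx)→80272800, (B,merge)→83873760, (D,merge)→338570480, (B,nl)→433072800 …(+1); best=4674480 via (B,hash)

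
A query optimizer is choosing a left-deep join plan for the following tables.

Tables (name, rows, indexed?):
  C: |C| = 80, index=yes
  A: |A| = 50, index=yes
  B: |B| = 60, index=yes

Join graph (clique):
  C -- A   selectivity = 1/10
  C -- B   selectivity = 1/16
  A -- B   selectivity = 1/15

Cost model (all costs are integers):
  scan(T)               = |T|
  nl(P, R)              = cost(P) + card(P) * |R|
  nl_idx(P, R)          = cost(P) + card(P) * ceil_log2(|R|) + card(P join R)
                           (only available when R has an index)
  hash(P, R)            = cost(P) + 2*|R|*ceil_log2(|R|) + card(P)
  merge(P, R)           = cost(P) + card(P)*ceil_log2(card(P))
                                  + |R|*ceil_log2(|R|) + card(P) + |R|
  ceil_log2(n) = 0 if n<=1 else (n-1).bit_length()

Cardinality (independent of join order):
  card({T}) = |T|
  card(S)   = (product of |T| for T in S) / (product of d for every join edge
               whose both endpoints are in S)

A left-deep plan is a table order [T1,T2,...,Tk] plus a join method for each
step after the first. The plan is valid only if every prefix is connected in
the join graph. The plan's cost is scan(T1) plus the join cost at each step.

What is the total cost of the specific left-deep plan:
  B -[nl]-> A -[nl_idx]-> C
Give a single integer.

4560

step 1: scan B: cost=60, card=60
step 2: join A via nl
    card(P join A) = 60*50/(15) = 200
    cost = 60 + 60*50 = 3060
step 3: join C via nl_idx
    card(P join C) = 200*80/(10*16) = 100
    cost = 3060 + 200*7 + 100 = 4560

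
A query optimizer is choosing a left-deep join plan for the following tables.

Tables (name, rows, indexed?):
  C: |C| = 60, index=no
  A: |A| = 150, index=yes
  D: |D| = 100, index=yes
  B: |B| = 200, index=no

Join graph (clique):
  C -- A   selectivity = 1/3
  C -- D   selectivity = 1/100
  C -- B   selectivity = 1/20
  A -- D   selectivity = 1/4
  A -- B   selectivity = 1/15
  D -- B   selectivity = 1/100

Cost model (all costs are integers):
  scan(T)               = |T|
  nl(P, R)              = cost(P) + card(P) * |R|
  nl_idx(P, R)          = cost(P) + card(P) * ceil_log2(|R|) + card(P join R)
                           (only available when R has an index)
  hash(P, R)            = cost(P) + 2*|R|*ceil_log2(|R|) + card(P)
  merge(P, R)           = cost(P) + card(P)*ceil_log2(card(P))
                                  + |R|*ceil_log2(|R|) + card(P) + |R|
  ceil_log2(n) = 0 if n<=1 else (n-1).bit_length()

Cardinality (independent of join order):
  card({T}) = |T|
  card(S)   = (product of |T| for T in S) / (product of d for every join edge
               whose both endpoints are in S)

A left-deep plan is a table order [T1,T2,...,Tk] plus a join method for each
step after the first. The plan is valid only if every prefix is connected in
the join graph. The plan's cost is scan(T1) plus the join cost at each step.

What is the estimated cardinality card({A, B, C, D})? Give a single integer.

Tables in S: A(150), B(200), C(60), D(100)
Edges inside S: C-A(d=3), C-D(d=100), C-B(d=20), A-D(d=4), A-B(d=15), D-B(d=100)
numerator = 150 * 200 * 60 * 100 = 180000000
denominator = 3 * 100 * 20 * 4 * 15 * 100 = 36000000
card(S) = 180000000 / 36000000 = 5

5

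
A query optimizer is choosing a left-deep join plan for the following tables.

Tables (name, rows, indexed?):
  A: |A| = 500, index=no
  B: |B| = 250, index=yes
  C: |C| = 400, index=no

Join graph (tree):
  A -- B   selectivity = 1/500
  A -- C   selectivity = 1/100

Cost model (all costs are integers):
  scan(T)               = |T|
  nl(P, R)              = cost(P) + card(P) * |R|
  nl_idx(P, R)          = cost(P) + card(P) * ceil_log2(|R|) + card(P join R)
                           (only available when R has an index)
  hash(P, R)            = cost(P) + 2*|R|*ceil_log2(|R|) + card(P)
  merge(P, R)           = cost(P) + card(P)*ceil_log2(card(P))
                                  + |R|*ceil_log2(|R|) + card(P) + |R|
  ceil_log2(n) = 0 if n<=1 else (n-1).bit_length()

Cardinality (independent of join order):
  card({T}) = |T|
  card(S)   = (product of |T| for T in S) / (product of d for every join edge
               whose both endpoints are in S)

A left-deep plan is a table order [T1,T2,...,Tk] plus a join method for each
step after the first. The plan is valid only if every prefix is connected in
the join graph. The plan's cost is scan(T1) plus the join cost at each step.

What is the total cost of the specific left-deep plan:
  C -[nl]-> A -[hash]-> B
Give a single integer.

step 1: scan C: cost=400, card=400
step 2: join A via nl
    card(P join A) = 400*500/(100) = 2000
    cost = 400 + 400*500 = 200400
step 3: join B via hash
    card(P join B) = 2000*250/(500) = 1000
    cost = 200400 + 2*250*8 + 2000 = 206400

206400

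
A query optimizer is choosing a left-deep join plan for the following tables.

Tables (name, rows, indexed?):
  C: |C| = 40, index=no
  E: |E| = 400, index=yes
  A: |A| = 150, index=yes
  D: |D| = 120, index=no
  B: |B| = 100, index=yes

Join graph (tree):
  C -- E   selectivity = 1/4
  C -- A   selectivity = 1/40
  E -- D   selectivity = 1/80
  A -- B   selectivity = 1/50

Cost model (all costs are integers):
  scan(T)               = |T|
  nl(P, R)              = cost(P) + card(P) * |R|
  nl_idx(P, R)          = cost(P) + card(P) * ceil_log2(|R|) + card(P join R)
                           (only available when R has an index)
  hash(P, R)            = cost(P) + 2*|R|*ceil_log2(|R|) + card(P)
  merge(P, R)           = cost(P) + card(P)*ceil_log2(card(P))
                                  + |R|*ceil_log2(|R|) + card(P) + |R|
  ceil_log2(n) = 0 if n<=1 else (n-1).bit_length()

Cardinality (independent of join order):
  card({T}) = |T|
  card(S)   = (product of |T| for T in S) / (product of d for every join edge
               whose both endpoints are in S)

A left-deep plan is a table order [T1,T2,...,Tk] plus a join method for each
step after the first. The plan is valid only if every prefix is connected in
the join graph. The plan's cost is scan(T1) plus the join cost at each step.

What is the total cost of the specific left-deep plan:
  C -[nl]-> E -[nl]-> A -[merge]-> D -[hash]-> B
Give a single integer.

step 1: scan C: cost=40, card=40
step 2: join E via nl
    card(P join E) = 40*400/(4) = 4000
    cost = 40 + 40*400 = 16040
step 3: join A via nl
    card(P join A) = 4000*150/(40) = 15000
    cost = 16040 + 4000*150 = 616040
step 4: join D via merge
    card(P join D) = 15000*120/(80) = 22500
    cost = 616040 + 15000*14 + 120*7 + 15000 + 120 = 842000
step 5: join B via hash
    card(P join B) = 22500*100/(50) = 45000
    cost = 842000 + 2*100*7 + 22500 = 865900

865900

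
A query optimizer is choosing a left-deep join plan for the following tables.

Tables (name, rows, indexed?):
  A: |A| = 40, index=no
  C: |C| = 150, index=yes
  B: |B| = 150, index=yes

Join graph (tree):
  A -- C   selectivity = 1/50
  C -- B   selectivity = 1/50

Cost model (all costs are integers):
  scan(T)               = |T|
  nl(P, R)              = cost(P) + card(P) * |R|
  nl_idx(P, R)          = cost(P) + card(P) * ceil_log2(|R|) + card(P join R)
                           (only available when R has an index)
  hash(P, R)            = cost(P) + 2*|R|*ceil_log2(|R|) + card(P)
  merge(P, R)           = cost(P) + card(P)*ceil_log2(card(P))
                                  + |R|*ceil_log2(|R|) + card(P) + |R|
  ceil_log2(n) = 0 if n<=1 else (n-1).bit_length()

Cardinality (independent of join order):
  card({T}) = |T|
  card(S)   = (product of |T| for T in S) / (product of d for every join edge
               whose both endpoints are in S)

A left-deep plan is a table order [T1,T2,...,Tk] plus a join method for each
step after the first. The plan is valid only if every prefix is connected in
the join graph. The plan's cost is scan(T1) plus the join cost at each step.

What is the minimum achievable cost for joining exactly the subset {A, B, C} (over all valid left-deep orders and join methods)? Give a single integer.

Selinger DP over subsets of {A,B,C}:
  {A}: scan cost=40, card=40
  {C}: scan cost=150, card=150
  {B}: scan cost=150, card=150
  {AC}: card=120; try (C,nl_idx)→480, (A,hash)→780, (C,merge)→1670, (A,merge)→1780, (C,hash)→2480, (C,nl)→6040 …(+1); best=480 via (C,nl_idx)
  {BC}: card=450; try (C,nl_idx)→1800, (B,nl_idx)→1800, (C,hash)→2700, (B,hash)→2700, (C,merge)→2850, (B,merge)→2850 …(+2); best=1800 via (C,nl_idx)
  {ABC}: card=360; try (B,nl_idx)→1800, (A,hash)→2730, (B,merge)→2790, (B,hash)→3000, (A,merge)→6580, (B,nl)→18480 …(+1); best=1800 via (B,nl_idx)

1800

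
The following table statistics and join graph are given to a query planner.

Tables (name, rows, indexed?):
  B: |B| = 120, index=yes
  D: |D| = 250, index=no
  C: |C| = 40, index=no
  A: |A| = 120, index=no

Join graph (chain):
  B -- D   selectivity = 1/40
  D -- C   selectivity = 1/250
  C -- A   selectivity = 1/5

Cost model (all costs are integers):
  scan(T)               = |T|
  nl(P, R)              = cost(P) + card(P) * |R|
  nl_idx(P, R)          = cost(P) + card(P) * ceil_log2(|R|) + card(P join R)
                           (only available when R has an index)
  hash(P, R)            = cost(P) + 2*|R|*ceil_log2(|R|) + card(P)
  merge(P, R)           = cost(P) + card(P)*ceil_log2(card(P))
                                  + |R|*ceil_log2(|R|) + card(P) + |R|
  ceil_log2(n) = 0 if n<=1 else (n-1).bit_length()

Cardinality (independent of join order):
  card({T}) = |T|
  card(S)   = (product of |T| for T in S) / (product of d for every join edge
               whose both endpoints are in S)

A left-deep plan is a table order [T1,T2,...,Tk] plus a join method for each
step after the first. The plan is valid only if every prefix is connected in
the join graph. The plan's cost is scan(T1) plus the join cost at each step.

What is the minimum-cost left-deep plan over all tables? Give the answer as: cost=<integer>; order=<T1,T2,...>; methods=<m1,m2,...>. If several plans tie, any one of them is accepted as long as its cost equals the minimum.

Selinger DP (subsets sized 1..n):
  {B}: scan cost=120, card=120
  {D}: scan cost=250, card=250
  {C}: scan cost=40, card=40
  {A}: scan cost=120, card=120
  {BD}: card=750; try (B,hash)→2180, (B,nl_idx)→2750, (D,merge)→3330, (B,merge)→3460, (D,hash)→4240, (D,nl)→30120 …(+1); best=2180 via (B,hash)
  {CD}: card=40; try (C,hash)→980, (D,merge)→2570, (C,merge)→2780, (D,hash)→4080, (D,nl)→10040, (C,nl)→10250; best=980 via (C,hash)
  {AC}: card=960; try (C,hash)→720, (A,merge)→1280, (C,merge)→1360, (A,hash)→1760, (A,nl)→4840, (C,nl)→4920; best=720 via (C,hash)
  {BCD}: card=120; try (B,nl_idx)→1380, (B,merge)→2220, (B,hash)→2700, (C,hash)→3410, (B,nl)→5780, (C,merge)→10710 …(+1); best=1380 via (B,nl_idx)
  {ACD}: card=960; try (A,merge)→2220, (A,hash)→2700, (D,hash)→5680, (A,nl)→5780, (D,merge)→13530, (D,nl)→240720; best=2220 via (A,merge)
  {ABCD}: card=2880; try (A,hash)→3180, (A,merge)→3300, (B,hash)→4860, (B,nl_idx)→11820, (B,merge)→13740, (A,nl)→15780 …(+1); best=3180 via (A,hash)

cost=3180; order=D,C,B,A; methods=hash,nl_idx,hash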